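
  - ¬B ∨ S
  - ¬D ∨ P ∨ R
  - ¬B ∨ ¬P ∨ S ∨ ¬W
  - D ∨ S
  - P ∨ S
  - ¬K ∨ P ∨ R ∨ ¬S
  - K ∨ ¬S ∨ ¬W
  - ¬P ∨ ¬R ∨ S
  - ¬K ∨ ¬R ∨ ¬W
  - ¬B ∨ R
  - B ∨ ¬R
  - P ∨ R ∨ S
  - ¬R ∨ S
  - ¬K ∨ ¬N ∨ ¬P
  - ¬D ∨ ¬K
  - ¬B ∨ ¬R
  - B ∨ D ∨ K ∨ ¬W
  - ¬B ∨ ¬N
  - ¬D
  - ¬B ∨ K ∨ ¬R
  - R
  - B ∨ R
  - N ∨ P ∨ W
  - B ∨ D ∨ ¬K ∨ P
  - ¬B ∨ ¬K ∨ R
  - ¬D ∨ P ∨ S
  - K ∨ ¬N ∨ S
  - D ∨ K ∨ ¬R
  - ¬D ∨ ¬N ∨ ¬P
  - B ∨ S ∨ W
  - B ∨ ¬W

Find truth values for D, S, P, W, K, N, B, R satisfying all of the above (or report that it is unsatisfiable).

Case R = True:
  (B ∨ ¬R) forces B = True.
  Clause (¬B ∨ ¬R) is falsified — contradiction.
Case R = False:
  Clause (R) is falsified — contradiction.
Both cases fail, so the formula is unsatisfiable.

Unsatisfiable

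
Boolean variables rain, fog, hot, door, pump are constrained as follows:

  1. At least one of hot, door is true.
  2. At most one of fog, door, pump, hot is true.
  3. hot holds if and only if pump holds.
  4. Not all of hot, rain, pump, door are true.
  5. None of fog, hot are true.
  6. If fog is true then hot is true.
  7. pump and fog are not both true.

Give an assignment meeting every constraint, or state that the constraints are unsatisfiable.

rain = True; fog = False; hot = False; door = True; pump = False

  (1) {hot, door}: 1 true — at least one ✓
  (2) {fog, door, pump, hot}: 1 true — at most one ✓
  (3) hot=F, pump=F — same ✓
  (4) {hot, rain, pump, door}: 2/4 true — not all ✓
  (5) {fog, hot}: 0 true — none ✓
  (6) fog=F ⇒ hot: vacuous ✓
  (7) pump=F, fog=F — not both ✓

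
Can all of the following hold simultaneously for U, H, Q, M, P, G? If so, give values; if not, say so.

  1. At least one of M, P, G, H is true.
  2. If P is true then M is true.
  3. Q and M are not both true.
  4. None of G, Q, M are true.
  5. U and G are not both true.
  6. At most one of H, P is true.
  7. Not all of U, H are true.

U=F, H=T, Q=F, M=F, P=F, G=F

  (1) {M, P, G, H}: 1 true — at least one ✓
  (2) P=F ⇒ M: vacuous ✓
  (3) Q=F, M=F — not both ✓
  (4) {G, Q, M}: 0 true — none ✓
  (5) U=F, G=F — not both ✓
  (6) {H, P}: 1 true — at most one ✓
  (7) {U, H}: 1/2 true — not all ✓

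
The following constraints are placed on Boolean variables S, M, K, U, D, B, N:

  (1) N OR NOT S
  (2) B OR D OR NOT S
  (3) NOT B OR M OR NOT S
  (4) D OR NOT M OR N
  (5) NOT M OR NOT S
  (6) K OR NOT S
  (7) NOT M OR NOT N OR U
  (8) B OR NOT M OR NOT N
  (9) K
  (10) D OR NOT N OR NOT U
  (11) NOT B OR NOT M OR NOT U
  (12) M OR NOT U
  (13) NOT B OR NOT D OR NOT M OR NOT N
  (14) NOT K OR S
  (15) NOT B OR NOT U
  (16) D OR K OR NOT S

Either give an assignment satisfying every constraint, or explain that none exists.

Unit clause (K) forces K = True.
In (NOT K OR S) only S is left, so S = True.
In (N OR NOT S) only N is left, so N = True.
In (NOT M OR NOT S) only NOT M is left, so M = False.
In (M OR NOT U) only NOT U is left, so U = False.
In (NOT B OR M OR NOT S) only NOT B is left, so B = False.
In (B OR D OR NOT S) only D is left, so D = True.
All clauses satisfied.

S=T, M=F, K=T, U=F, D=T, B=F, N=T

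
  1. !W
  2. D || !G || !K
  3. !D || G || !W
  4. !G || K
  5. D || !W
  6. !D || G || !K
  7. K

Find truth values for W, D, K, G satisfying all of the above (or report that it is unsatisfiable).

W = False, D = True, K = True, G = True

Unit clause (!W) forces W = False.
Unit clause (K) forces K = True.
Set D = True.
  then (!D || G || !K) forces G = True.
All clauses satisfied.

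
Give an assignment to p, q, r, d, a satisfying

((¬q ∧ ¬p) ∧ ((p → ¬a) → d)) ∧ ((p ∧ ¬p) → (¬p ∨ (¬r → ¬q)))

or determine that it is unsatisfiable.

p: False, q: False, r: True, d: True, a: False

  (¬q ∧ ¬p) ∧ ((p → ¬a) → d) = True
    ¬q ∧ ¬p = True
      ¬q = True
      ¬p = True
    (p → ¬a) → d = True
      p → ¬a = True
        ¬a = True
  (p ∧ ¬p) → (¬p ∨ (¬r → ¬q)) = True
    p ∧ ¬p = False
      ¬p = True
    ¬p ∨ (¬r → ¬q) = True
      ¬p = True
      ¬r → ¬q = True
        ¬r = False
        ¬q = True
Both conjuncts True, so the formula holds.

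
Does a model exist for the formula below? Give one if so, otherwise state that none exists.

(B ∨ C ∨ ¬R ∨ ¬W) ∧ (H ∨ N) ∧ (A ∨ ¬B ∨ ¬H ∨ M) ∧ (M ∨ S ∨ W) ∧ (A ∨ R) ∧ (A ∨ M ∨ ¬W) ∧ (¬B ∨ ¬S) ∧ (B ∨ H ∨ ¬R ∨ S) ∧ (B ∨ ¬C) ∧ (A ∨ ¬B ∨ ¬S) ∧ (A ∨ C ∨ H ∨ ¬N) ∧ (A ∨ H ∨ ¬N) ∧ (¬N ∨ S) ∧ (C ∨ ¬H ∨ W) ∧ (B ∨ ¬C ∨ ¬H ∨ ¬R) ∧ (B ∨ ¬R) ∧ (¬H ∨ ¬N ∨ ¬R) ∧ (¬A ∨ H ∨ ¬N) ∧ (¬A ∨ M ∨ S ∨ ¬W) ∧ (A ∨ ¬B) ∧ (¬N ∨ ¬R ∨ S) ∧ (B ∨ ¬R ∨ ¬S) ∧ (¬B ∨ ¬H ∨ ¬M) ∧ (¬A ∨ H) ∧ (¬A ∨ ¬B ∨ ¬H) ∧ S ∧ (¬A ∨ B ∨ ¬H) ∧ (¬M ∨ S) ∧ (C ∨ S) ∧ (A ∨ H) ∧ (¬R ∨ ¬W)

UNSATISFIABLE

Case A = True:
  (¬A ∨ H) forces H = True.
  (¬A ∨ ¬B ∨ ¬H) forces B = False.
  Clause (¬A ∨ B ∨ ¬H) is falsified — contradiction.
Case A = False:
  (A ∨ R) forces R = True.
  (B ∨ ¬R) forces B = True.
  Clause (A ∨ ¬B) is falsified — contradiction.
Both cases fail, so the formula is unsatisfiable.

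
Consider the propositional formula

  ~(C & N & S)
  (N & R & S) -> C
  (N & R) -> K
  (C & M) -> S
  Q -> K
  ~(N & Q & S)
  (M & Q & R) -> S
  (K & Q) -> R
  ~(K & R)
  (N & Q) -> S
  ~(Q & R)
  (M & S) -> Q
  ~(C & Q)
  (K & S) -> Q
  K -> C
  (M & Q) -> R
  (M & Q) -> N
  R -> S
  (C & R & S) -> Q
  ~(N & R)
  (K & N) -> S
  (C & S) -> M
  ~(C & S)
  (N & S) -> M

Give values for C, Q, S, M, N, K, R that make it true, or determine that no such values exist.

C: False, Q: False, S: False, M: False, N: True, K: False, R: False

Set C = False.
  then (C | ~K) forces K = False.
  then (K | ~Q) forces Q = False.
Set S = False.
  then (~R | S) forces R = False.
Set M = False.
Set N = True.
All clauses satisfied.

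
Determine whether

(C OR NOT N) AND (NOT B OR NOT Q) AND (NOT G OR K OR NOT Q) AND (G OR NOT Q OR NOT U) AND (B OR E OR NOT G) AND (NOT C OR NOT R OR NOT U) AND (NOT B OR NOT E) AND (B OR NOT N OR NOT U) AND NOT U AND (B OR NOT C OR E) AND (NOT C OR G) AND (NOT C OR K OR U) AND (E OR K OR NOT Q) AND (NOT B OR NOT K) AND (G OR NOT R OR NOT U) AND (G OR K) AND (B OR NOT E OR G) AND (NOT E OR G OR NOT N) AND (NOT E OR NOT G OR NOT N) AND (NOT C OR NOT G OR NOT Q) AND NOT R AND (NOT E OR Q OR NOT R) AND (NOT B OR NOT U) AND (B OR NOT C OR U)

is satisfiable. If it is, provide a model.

R = False, U = False, B = False, N = False, E = False, G = False, Q = True, C = False, K = True

Unit clause (NOT U) forces U = False.
Unit clause (NOT R) forces R = False.
Set B = False.
  then (B OR NOT C OR U) forces C = False.
  then (C OR NOT N) forces N = False.
Set E = False.
  then (B OR E OR NOT G) forces G = False.
  then (G OR K) forces K = True.
Set Q = True.
All clauses satisfied.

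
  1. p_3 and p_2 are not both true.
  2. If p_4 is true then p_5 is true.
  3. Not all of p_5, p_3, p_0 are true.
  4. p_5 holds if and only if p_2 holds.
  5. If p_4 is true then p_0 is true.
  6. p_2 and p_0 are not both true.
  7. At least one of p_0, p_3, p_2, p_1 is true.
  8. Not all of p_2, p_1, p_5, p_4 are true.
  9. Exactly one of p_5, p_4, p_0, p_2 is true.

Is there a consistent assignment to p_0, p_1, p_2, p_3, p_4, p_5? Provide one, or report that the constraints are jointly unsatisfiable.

p_0 = True, p_1 = True, p_2 = False, p_3 = True, p_4 = False, p_5 = False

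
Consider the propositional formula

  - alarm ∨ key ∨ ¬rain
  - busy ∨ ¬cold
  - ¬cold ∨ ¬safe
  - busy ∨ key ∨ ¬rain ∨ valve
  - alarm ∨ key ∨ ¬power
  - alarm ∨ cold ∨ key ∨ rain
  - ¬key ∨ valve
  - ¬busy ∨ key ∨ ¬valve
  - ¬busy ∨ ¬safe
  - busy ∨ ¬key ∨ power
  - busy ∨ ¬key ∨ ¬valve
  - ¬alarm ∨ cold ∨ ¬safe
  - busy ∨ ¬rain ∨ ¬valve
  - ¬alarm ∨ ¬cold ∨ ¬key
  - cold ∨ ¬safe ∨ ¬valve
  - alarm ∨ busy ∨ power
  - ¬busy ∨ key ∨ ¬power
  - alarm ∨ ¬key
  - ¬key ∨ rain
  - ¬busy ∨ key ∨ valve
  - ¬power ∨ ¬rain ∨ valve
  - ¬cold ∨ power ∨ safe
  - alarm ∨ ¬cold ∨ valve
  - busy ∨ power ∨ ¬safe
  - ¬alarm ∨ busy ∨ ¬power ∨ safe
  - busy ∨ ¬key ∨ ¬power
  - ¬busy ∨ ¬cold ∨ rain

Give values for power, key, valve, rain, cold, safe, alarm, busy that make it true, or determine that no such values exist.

power = False; key = False; valve = True; rain = False; cold = False; safe = False; alarm = True; busy = False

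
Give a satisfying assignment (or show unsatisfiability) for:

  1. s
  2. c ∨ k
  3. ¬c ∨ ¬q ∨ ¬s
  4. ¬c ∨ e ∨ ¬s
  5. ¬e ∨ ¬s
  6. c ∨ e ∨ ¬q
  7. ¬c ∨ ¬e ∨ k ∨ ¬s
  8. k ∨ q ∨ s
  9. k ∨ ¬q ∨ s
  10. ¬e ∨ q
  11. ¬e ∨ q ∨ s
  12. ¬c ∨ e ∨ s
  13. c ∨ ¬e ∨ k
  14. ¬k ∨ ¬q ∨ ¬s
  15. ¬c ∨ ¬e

k=T, q=F, s=T, c=F, e=F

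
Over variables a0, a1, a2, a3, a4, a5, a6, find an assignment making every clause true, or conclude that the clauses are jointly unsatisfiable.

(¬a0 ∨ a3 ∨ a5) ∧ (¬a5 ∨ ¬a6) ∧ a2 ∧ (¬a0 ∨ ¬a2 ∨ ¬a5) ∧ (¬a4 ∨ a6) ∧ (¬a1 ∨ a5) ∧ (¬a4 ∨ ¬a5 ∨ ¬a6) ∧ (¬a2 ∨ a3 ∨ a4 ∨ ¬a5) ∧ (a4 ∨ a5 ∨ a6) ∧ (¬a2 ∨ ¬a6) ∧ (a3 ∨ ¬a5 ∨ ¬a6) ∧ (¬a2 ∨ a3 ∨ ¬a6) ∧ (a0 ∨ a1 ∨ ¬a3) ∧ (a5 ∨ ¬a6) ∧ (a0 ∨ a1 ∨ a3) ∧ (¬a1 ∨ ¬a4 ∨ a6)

Unit clause (a2) forces a2 = True.
In (¬a2 ∨ ¬a6) only ¬a6 is left, so a6 = False.
In (¬a4 ∨ a6) only ¬a4 is left, so a4 = False.
In (a4 ∨ a5 ∨ a6) only a5 is left, so a5 = True.
In (¬a0 ∨ ¬a2 ∨ ¬a5) only ¬a0 is left, so a0 = False.
In (¬a2 ∨ a3 ∨ a4 ∨ ¬a5) only a3 is left, so a3 = True.
In (a0 ∨ a1 ∨ ¬a3) only a1 is left, so a1 = True.
All clauses satisfied.

a0 = False, a1 = True, a2 = True, a3 = True, a4 = False, a5 = True, a6 = False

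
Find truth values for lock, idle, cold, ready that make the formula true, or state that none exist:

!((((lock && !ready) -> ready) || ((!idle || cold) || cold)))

lock = True, idle = True, cold = False, ready = False

  !((((lock && !ready) -> ready) || ((!idle || cold) || cold))) = True
    ((lock && !ready) -> ready) || ((!idle || cold) || cold) = False
      (lock && !ready) -> ready = False
        lock && !ready = True
          !ready = True
      (!idle || cold) || cold = False
        !idle || cold = False
          !idle = False
The formula evaluates to True.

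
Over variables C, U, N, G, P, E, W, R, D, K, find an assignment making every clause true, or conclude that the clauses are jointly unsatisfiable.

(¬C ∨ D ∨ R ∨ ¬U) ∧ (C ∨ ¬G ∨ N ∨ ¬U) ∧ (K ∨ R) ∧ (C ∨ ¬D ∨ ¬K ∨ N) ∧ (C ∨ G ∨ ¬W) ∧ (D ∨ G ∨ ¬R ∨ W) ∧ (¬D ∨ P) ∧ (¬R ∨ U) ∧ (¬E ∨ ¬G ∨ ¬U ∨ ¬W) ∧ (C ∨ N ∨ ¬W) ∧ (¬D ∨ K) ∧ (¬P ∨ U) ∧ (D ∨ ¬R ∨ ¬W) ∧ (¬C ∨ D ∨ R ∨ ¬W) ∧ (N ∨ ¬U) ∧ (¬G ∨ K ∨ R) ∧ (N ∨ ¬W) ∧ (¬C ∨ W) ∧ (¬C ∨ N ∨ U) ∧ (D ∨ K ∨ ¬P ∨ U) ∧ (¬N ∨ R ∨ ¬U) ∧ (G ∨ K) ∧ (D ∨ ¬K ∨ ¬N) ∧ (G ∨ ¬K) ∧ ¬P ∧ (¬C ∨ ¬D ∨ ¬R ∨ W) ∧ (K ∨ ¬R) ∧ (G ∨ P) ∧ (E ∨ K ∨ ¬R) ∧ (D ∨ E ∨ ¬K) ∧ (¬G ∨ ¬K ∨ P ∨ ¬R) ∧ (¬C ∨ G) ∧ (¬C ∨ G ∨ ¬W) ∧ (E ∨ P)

Unit clause (¬P) forces P = False.
In (G ∨ P) only G is left, so G = True.
In (E ∨ P) only E is left, so E = True.
In (¬D ∨ P) only ¬D is left, so D = False.
Try C = True:
  (¬C ∨ W) forces W = True.
  (¬E ∨ ¬G ∨ ¬U ∨ ¬W) forces U = False.
  (¬R ∨ U) forces R = False.
  clause (¬C ∨ D ∨ R ∨ ¬W) is falsified — backtrack.
So C = False.
Try U = True:
  (C ∨ ¬G ∨ N ∨ ¬U) forces N = True.
  (¬E ∨ ¬G ∨ ¬U ∨ ¬W) forces W = False.
  (¬N ∨ R ∨ ¬U) forces R = True.
  (D ∨ ¬K ∨ ¬N) forces K = False.
  clause (K ∨ ¬R) is falsified — backtrack.
So U = False.
  then (¬R ∨ U) forces R = False.
  then (¬G ∨ K ∨ R) forces K = True.
  then (D ∨ ¬K ∨ ¬N) forces N = False.
  then (C ∨ N ∨ ¬W) forces W = False.
All clauses satisfied.

C = False; U = False; N = False; G = True; P = False; E = True; W = False; R = False; D = False; K = True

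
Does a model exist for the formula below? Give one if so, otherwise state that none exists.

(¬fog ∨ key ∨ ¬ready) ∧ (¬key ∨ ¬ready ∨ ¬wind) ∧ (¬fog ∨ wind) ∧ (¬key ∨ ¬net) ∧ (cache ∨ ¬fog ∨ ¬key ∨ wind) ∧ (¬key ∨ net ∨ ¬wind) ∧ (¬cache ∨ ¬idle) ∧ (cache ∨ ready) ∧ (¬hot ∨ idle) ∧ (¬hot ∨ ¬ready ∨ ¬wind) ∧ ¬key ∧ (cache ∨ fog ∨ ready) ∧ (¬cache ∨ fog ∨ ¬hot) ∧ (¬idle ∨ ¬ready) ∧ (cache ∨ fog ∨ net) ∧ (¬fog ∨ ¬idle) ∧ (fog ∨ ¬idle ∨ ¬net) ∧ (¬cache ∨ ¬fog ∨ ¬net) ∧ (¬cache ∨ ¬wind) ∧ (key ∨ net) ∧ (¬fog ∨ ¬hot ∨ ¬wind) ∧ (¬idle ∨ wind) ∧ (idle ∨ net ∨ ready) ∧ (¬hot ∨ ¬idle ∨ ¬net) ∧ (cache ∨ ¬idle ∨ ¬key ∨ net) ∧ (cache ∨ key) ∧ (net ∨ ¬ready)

Unit clause (¬key) forces key = False.
In (key ∨ net) only net is left, so net = True.
In (cache ∨ key) only cache is left, so cache = True.
In (¬cache ∨ ¬idle) only ¬idle is left, so idle = False.
In (¬hot ∨ idle) only ¬hot is left, so hot = False.
In (¬cache ∨ ¬fog ∨ ¬net) only ¬fog is left, so fog = False.
In (¬cache ∨ ¬wind) only ¬wind is left, so wind = False.
Set ready = False.
All clauses satisfied.

ready = False, cache = True, net = True, wind = False, fog = False, key = False, hot = False, idle = False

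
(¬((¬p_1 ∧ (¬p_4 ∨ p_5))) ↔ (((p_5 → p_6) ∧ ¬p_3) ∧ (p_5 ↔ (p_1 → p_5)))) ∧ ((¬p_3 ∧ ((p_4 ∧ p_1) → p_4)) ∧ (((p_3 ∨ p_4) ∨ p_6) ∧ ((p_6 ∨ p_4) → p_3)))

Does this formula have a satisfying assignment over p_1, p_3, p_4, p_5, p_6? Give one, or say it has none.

Unsatisfiable — no assignment works.

Case p_3 = True: the conjunct ¬p_3 is False.
Case p_3 = False: the formula simplifies to (¬((¬p_1 ∧ (¬p_4 ∨ p_5))) ↔ ((p_5 → p_6) ∧ (p_5 ↔ (p_1 → p_5)))) ∧ (((p_4 ∧ p_1) → p_4) ∧ ((p_4 ∨ p_6) ∧ ¬((p_6 ∨ p_4)))).
  p_4 = True: the conjunct ¬((p_6 ∨ p_4)) becomes ¬((p_6 ∨ True)) = False.
  p_4 = False: simplifies to (¬(¬p_1) ↔ ((p_5 → p_6) ∧ (p_5 ↔ (p_1 → p_5)))) ∧ (p_6 ∧ ¬p_6).
    p_6 = True: the conjunct ¬p_6 is False.
    p_6 = False: the conjunct p_6 is False.
Both cases fail — unsatisfiable.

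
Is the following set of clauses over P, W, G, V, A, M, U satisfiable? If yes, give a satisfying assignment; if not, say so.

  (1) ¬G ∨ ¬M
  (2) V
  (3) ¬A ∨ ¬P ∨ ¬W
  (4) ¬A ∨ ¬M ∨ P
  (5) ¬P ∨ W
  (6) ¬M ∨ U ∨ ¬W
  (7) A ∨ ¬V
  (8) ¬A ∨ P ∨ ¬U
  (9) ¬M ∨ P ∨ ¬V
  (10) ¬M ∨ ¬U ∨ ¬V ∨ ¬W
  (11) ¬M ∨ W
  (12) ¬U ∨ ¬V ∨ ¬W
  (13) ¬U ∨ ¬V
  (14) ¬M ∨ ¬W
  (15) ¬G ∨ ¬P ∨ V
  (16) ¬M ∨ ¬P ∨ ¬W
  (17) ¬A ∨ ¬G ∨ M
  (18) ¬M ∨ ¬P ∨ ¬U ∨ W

P: False, W: False, G: False, V: True, A: True, M: False, U: False

Unit clause (V) forces V = True.
In (A ∨ ¬V) only A is left, so A = True.
In (¬U ∨ ¬V) only ¬U is left, so U = False.
Try P = True:
  (¬A ∨ ¬P ∨ ¬W) forces W = False.
  clause (¬P ∨ W) is falsified — backtrack.
So P = False.
  then (¬A ∨ ¬M ∨ P) forces M = False.
  then (¬A ∨ ¬G ∨ M) forces G = False.
Set W = False.
All clauses satisfied.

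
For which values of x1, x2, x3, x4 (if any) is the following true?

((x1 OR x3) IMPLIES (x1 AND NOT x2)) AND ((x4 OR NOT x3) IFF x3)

x1 = True, x2 = False, x3 = True, x4 = True

  (x1 OR x3) IMPLIES (x1 AND NOT x2) = True
    x1 OR x3 = True
    x1 AND NOT x2 = True
      NOT x2 = True
  (x4 OR NOT x3) IFF x3 = True
    x4 OR NOT x3 = True
      NOT x3 = False
Both conjuncts True, so the formula holds.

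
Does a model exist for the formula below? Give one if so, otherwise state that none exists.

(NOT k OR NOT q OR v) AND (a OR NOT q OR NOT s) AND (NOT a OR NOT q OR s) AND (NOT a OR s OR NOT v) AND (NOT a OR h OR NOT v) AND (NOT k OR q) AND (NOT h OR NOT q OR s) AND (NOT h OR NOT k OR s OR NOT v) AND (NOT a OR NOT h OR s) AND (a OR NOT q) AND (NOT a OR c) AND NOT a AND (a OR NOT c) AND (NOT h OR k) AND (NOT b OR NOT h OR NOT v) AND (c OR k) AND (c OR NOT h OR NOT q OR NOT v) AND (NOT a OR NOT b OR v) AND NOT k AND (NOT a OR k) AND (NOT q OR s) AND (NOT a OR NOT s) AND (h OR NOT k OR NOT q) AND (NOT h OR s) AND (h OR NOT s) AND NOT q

Case k = True:
  Clause (NOT k) is falsified — contradiction.
Case k = False:
  (NOT a) forces a = False.
  (a OR NOT q) forces q = False.
  (a OR NOT c) forces c = False.
  Clause (c OR k) is falsified — contradiction.
Both cases fail, so the formula is unsatisfiable.

UNSATISFIABLE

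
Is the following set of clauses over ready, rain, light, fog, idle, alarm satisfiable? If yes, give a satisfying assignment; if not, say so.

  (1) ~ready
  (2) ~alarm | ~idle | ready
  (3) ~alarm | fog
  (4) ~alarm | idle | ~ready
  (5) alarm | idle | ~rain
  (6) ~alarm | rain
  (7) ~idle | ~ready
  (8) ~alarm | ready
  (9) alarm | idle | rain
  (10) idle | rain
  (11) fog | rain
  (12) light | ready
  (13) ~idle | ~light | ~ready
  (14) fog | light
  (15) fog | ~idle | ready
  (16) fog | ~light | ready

Unit clause (~ready) forces ready = False.
In (~alarm | ready) only ~alarm is left, so alarm = False.
In (light | ready) only light is left, so light = True.
In (fog | ~light | ready) only fog is left, so fog = True.
Set rain = False.
  then (alarm | idle | rain) forces idle = True.
All clauses satisfied.

ready = False, rain = False, light = True, fog = True, idle = True, alarm = False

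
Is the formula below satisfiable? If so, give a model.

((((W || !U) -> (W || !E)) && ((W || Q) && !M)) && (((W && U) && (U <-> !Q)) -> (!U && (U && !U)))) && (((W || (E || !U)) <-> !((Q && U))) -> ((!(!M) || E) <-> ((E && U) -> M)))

E = True; M = False; U = False; Q = False; W = True

  (((W || !U) -> (W || !E)) && ((W || Q) && !M)) && (((W && U) && (U <-> !Q)) -> (!U && (U && !U))) = True
    ((W || !U) -> (W || !E)) && ((W || Q) && !M) = True
      (W || !U) -> (W || !E) = True
        W || !U = True
          !U = True
        W || !E = True
          !E = False
      (W || Q) && !M = True
        W || Q = True
        !M = True
    ((W && U) && (U <-> !Q)) -> (!U && (U && !U)) = True
      (W && U) && (U <-> !Q) = False
        W && U = False
        U <-> !Q = False
          !Q = True
      !U && (U && !U) = False
        !U = True
        U && !U = False
          !U = True
  ((W || (E || !U)) <-> !((Q && U))) -> ((!(!M) || E) <-> ((E && U) -> M)) = True
    (W || (E || !U)) <-> !((Q && U)) = True
      W || (E || !U) = True
        E || !U = True
          !U = True
      !((Q && U)) = True
        Q && U = False
    (!(!M) || E) <-> ((E && U) -> M) = True
      !(!M) || E = True
        !(!M) = False
          !M = True
      (E && U) -> M = True
        E && U = False
Both conjuncts True, so the formula holds.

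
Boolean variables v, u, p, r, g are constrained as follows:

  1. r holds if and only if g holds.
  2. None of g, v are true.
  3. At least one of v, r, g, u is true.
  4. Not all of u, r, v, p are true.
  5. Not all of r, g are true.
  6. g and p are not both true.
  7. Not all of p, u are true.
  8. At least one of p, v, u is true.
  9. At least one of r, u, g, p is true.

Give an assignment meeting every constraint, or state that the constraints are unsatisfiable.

v = False, u = True, p = False, r = False, g = False

  (1) r=F, g=F — same ✓
  (2) {g, v}: 0 true — none ✓
  (3) {v, r, g, u}: 1 true — at least one ✓
  (4) {u, r, v, p}: 1/4 true — not all ✓
  (5) {r, g}: 0/2 true — not all ✓
  (6) g=F, p=F — not both ✓
  (7) {p, u}: 1/2 true — not all ✓
  (8) {p, v, u}: 1 true — at least one ✓
  (9) {r, u, g, p}: 1 true — at least one ✓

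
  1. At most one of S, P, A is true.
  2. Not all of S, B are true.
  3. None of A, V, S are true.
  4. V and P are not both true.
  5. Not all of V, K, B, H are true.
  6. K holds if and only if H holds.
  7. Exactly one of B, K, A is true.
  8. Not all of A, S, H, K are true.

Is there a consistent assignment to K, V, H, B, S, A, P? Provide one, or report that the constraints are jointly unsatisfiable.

K = False, V = False, H = False, B = True, S = False, A = False, P = True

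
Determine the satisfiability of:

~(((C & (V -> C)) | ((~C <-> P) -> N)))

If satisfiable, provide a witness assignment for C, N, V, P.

C = False, N = False, V = True, P = True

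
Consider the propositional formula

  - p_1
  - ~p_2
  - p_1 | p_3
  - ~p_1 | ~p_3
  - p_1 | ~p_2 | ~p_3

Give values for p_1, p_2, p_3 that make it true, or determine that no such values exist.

Unit clause (p_1) forces p_1 = True.
Unit clause (~p_2) forces p_2 = False.
In (~p_1 | ~p_3) only ~p_3 is left, so p_3 = False.
Check each clause:
  (p_1): p_1 holds.
  (~p_2): ~p_2 holds.
  (p_1 | p_3): p_1 holds.
  (~p_1 | ~p_3): ~p_3 holds.
  (p_1 | ~p_2 | ~p_3): p_1 holds.
All clauses satisfied.

p_1=T, p_2=F, p_3=F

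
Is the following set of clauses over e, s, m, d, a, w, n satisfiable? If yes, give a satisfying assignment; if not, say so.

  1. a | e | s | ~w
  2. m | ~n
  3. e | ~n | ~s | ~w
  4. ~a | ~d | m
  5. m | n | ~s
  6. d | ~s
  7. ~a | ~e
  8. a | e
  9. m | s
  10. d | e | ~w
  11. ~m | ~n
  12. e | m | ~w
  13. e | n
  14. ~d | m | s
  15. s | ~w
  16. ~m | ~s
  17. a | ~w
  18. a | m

e: True, s: False, m: True, d: True, a: False, w: False, n: False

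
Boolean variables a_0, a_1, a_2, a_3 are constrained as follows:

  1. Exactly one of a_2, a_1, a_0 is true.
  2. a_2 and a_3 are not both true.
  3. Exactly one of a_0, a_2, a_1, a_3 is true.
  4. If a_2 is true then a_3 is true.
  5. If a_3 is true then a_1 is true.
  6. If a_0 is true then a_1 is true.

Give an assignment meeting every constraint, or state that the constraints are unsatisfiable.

a_0=F, a_1=T, a_2=F, a_3=F

  (1) {a_2, a_1, a_0}: 1 true — exactly one ✓
  (2) a_2=F, a_3=F — not both ✓
  (3) {a_0, a_2, a_1, a_3}: 1 true — exactly one ✓
  (4) a_2=F ⇒ a_3: vacuous ✓
  (5) a_3=F ⇒ a_1: vacuous ✓
  (6) a_0=F ⇒ a_1: vacuous ✓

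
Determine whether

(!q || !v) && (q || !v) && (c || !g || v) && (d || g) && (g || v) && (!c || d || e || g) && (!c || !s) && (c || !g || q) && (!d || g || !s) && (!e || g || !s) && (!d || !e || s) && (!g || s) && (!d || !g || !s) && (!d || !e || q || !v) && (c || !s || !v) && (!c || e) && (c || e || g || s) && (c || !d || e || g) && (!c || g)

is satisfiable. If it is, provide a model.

Case v = True:
  (!q || !v) forces q = False.
  Clause (q || !v) is falsified — contradiction.
Case v = False:
  (g || v) forces g = True.
  (c || !g || v) forces c = True.
  (!c || !s) forces s = False.
  Clause (!g || s) is falsified — contradiction.
Both cases fail, so the formula is unsatisfiable.

UNSATISFIABLE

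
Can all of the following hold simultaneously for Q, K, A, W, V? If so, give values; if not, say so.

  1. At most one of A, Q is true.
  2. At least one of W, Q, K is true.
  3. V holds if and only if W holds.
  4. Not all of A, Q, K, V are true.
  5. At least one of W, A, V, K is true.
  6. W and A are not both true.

Q=T, K=T, A=F, W=T, V=T

  (1) {A, Q}: 1 true — at most one ✓
  (2) {W, Q, K}: 3 true — at least one ✓
  (3) V=T, W=T — same ✓
  (4) {A, Q, K, V}: 3/4 true — not all ✓
  (5) {W, A, V, K}: 3 true — at least one ✓
  (6) W=T, A=F — not both ✓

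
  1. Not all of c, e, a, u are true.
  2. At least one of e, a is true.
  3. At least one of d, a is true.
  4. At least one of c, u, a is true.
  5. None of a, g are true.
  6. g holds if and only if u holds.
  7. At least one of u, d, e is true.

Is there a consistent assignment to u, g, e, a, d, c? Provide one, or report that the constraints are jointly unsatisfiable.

u = False, g = False, e = True, a = False, d = True, c = True

  (1) {c, e, a, u}: 2/4 true — not all ✓
  (2) {e, a}: 1 true — at least one ✓
  (3) {d, a}: 1 true — at least one ✓
  (4) {c, u, a}: 1 true — at least one ✓
  (5) {a, g}: 0 true — none ✓
  (6) g=F, u=F — same ✓
  (7) {u, d, e}: 2 true — at least one ✓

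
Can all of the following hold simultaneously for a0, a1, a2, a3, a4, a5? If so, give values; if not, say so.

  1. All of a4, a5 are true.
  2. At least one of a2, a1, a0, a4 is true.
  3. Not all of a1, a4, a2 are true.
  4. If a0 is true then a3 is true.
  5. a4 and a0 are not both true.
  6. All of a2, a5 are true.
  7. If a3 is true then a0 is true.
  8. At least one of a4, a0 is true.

a0=F, a1=F, a2=T, a3=F, a4=T, a5=T

  (1) {a4, a5}: all 2 true ✓
  (2) {a2, a1, a0, a4}: 2 true — at least one ✓
  (3) {a1, a4, a2}: 2/3 true — not all ✓
  (4) a0=F ⇒ a3: vacuous ✓
  (5) a4=T, a0=F — not both ✓
  (6) {a2, a5}: all 2 true ✓
  (7) a3=F ⇒ a0: vacuous ✓
  (8) {a4, a0}: 1 true — at least one ✓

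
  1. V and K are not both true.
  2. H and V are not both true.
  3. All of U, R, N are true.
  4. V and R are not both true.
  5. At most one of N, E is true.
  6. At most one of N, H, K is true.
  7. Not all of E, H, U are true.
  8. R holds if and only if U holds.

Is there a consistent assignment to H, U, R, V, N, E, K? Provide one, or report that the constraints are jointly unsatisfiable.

H=F; U=T; R=T; V=F; N=T; E=F; K=F

  (1) V=F, K=F — not both ✓
  (2) H=F, V=F — not both ✓
  (3) {U, R, N}: all 3 true ✓
  (4) V=F, R=T — not both ✓
  (5) {N, E}: 1 true — at most one ✓
  (6) {N, H, K}: 1 true — at most one ✓
  (7) {E, H, U}: 1/3 true — not all ✓
  (8) R=T, U=T — same ✓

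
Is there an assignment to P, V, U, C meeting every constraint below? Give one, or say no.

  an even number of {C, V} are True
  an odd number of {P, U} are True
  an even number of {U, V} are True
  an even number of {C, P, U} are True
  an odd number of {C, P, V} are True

UNSATISFIABLE

Adding constraints 3, 4, 5 mod 2: every variable appears an even number of times on the left, so the left side is 0.
But the right sides sum to 1 (mod 2). 0 ≠ 1 — the system is inconsistent.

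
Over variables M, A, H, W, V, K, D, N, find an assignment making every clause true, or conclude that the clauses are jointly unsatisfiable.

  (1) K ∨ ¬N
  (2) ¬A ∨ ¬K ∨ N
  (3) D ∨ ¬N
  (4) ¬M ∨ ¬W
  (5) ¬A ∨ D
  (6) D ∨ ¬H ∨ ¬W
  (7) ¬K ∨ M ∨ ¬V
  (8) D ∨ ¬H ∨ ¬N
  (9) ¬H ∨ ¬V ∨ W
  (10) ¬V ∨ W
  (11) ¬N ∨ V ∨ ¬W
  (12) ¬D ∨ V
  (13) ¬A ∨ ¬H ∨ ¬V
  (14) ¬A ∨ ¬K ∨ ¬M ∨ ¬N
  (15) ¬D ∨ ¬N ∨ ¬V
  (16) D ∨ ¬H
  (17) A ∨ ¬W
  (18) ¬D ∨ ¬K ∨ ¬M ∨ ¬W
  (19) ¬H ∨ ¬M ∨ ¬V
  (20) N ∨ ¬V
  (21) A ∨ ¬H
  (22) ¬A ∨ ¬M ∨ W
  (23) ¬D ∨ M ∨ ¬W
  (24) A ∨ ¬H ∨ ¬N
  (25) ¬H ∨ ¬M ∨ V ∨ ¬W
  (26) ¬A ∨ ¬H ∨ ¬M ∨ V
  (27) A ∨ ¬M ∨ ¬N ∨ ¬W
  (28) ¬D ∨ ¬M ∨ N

Set M = False.
Try A = True:
  (¬A ∨ D) forces D = True.
  (¬D ∨ V) forces V = True.
  (¬K ∨ M ∨ ¬V) forces K = False.
  (K ∨ ¬N) forces N = False.
  clause (N ∨ ¬V) is falsified — backtrack.
So A = False.
  then (A ∨ ¬W) forces W = False.
  then (A ∨ ¬H) forces H = False.
  then (¬V ∨ W) forces V = False.
  then (¬D ∨ V) forces D = False.
  then (D ∨ ¬N) forces N = False.
Set K = True.
All clauses satisfied.

M = False; A = False; H = False; W = False; V = False; K = True; D = False; N = False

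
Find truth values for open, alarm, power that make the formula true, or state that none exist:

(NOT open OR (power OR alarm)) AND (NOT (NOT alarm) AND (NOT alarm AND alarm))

Case alarm = True: the conjunct NOT alarm is False.
Case alarm = False: the conjunct NOT (NOT alarm) becomes NOT (NOT False) = False.
Both cases fail — unsatisfiable.

UNSATISFIABLE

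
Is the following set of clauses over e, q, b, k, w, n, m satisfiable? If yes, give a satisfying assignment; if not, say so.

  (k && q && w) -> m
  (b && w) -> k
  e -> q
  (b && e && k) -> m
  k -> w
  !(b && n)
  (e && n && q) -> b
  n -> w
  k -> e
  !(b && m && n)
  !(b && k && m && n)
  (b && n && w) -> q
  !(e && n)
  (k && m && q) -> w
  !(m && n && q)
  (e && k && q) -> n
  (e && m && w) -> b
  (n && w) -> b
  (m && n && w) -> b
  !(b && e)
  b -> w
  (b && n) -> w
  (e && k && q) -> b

e=T, q=T, b=F, k=F, w=T, n=F, m=F

Set e = True.
  then (!e || !n) forces n = False.
  then (!e || q) forces q = True.
  then (!e || !k || n || !q) forces k = False.
  then (!b || !e) forces b = False.
Set w = True.
  then (b || !e || !m || !w) forces m = False.
All clauses satisfied.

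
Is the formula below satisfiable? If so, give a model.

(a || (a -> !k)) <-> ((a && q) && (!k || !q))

k: False, a: True, q: True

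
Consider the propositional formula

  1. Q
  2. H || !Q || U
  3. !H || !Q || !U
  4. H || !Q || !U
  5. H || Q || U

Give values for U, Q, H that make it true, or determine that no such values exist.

Unit clause (Q) forces Q = True.
Try U = True:
  (!H || !Q || !U) forces H = False.
  clause (H || !Q || !U) is falsified — backtrack.
So U = False.
  then (H || !Q || U) forces H = True.
All clauses satisfied.

U: False; Q: True; H: True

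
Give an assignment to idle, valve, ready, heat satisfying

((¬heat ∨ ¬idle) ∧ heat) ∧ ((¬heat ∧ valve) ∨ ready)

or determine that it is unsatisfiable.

idle = False; valve = False; ready = True; heat = True

  (¬heat ∨ ¬idle) ∧ heat = True
    ¬heat ∨ ¬idle = True
      ¬heat = False
      ¬idle = True
  (¬heat ∧ valve) ∨ ready = True
    ¬heat ∧ valve = False
      ¬heat = False
Both conjuncts True, so the formula holds.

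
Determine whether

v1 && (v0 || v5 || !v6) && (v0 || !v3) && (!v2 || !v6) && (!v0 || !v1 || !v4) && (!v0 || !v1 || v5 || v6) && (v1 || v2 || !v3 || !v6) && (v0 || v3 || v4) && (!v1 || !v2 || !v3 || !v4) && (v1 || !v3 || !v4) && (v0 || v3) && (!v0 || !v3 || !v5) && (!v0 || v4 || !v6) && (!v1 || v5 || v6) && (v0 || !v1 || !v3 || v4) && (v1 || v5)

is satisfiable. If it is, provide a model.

Unit clause (v1) forces v1 = True.
Try v0 = False:
  (v0 || !v3) forces v3 = False.
  clause (v0 || v3) is falsified — backtrack.
So v0 = True.
  then (!v0 || !v1 || !v4) forces v4 = False.
  then (!v0 || v4 || !v6) forces v6 = False.
  then (!v1 || v5 || v6) forces v5 = True.
  then (!v0 || !v3 || !v5) forces v3 = False.
Set v2 = False.
All clauses satisfied.

v0: True; v1: True; v2: False; v3: False; v4: False; v5: True; v6: False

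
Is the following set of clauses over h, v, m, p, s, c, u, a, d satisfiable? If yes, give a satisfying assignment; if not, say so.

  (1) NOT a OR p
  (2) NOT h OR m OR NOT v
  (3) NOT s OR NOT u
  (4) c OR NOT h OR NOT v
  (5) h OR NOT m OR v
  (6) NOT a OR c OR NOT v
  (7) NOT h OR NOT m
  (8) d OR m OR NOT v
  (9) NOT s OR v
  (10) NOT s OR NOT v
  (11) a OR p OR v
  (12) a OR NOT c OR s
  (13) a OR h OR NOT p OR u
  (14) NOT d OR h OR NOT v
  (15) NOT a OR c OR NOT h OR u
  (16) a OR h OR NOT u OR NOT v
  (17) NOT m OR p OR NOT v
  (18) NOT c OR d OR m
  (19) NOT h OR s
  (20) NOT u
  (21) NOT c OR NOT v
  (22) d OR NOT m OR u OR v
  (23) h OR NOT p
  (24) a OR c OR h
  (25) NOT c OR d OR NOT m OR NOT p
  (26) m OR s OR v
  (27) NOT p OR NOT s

Case v = True:
  (NOT s OR NOT v) forces s = False.
  (NOT h OR s) forces h = False.
  (NOT d OR h OR NOT v) forces d = False.
  (d OR m OR NOT v) forces m = True.
  (NOT m OR p OR NOT v) forces p = True.
  Clause (h OR NOT p) is falsified — contradiction.
Case v = False:
  (NOT s OR v) forces s = False.
  (NOT h OR s) forces h = False.
  (h OR NOT m OR v) forces m = False.
  Clause (m OR s OR v) is falsified — contradiction.
Both cases fail, so the formula is unsatisfiable.

The formula is unsatisfiable.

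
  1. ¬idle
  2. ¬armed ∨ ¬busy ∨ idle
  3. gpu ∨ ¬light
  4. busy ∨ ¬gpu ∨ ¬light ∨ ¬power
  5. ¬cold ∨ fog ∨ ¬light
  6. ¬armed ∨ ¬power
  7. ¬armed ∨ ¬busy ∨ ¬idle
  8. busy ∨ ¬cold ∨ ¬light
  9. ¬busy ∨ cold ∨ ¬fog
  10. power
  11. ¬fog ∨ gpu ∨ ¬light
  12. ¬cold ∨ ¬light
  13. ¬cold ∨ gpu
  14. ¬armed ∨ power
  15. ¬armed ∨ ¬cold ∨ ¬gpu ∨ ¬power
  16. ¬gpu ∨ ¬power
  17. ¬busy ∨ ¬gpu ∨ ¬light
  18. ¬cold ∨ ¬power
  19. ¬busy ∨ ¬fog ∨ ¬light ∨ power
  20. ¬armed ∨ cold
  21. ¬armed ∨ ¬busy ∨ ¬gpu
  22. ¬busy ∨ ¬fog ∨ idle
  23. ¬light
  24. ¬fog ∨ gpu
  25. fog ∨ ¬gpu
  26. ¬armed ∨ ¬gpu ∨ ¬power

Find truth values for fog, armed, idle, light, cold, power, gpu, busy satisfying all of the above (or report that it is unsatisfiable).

Unit clause (¬idle) forces idle = False.
Unit clause (power) forces power = True.
In (¬gpu ∨ ¬power) only ¬gpu is left, so gpu = False.
In (¬cold ∨ ¬power) only ¬cold is left, so cold = False.
In (¬armed ∨ cold) only ¬armed is left, so armed = False.
Unit clause (¬light) forces light = False.
In (¬fog ∨ gpu) only ¬fog is left, so fog = False.
Set busy = False.
All clauses satisfied.

fog = False, armed = False, idle = False, light = False, cold = False, power = True, gpu = False, busy = False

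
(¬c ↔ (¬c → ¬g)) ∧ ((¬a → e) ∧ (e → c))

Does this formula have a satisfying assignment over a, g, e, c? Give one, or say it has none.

a: True; g: False; e: False; c: False

  ¬c ↔ (¬c → ¬g) = True
    ¬c = True
    ¬c → ¬g = True
      ¬c = True
      ¬g = True
  (¬a → e) ∧ (e → c) = True
    ¬a → e = True
      ¬a = False
    e → c = True
Both conjuncts True, so the formula holds.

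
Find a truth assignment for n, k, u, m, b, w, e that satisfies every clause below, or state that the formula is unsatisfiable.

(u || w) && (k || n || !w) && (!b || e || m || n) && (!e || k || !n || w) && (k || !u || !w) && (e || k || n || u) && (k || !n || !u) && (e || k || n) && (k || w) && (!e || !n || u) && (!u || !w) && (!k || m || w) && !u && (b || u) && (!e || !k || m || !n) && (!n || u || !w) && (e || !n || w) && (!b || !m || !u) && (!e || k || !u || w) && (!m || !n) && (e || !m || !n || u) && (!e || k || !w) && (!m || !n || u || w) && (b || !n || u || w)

n = False, k = True, u = False, m = True, b = True, w = True, e = True

Unit clause (!u) forces u = False.
In (b || u) only b is left, so b = True.
In (u || w) only w is left, so w = True.
In (!n || u || !w) only !n is left, so n = False.
In (k || n || !w) only k is left, so k = True.
Set m = True.
Set e = True.
All clauses satisfied.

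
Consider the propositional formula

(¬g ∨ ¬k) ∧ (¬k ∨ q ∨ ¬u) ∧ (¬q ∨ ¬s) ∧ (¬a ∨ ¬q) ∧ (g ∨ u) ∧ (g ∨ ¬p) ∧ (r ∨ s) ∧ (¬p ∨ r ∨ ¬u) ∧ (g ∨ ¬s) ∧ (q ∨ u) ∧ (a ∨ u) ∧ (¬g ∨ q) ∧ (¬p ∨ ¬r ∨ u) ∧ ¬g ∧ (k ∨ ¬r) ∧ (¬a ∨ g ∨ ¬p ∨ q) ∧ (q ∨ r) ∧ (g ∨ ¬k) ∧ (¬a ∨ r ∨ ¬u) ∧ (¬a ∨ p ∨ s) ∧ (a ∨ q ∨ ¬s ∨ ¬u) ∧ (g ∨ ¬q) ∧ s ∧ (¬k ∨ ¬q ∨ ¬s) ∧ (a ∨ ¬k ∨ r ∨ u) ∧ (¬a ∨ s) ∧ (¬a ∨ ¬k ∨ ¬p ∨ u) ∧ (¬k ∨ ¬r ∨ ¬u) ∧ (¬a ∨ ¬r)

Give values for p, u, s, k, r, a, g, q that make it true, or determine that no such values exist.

Case s = True:
  (¬q ∨ ¬s) forces q = False.
  (g ∨ ¬s) forces g = True.
  Clause (¬g ∨ q) is falsified — contradiction.
Case s = False:
  Clause (s) is falsified — contradiction.
Both cases fail, so the formula is unsatisfiable.

UNSATISFIABLE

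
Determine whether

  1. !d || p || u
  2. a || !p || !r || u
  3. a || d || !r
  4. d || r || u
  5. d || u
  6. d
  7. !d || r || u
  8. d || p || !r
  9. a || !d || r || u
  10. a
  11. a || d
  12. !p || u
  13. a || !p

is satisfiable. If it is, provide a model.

r = False; a = True; p = True; u = True; d = True

Unit clause (d) forces d = True.
Unit clause (a) forces a = True.
Set r = False.
  then (!d || r || u) forces u = True.
Set p = True.
All clauses satisfied.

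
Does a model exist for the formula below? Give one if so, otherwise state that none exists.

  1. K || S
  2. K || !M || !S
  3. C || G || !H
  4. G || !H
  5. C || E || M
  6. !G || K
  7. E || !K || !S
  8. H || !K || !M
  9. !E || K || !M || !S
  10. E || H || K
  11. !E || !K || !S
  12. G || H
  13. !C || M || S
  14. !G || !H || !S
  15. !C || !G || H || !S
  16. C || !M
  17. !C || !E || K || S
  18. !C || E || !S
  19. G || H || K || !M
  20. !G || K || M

Set K = True.
Set M = True.
  then (H || !K || !M) forces H = True.
  then (C || !M) forces C = True.
  then (G || !H) forces G = True.
  then (!G || !H || !S) forces S = False.
Set E = True.
All clauses satisfied.

K=T; M=T; H=T; E=T; C=T; G=T; S=F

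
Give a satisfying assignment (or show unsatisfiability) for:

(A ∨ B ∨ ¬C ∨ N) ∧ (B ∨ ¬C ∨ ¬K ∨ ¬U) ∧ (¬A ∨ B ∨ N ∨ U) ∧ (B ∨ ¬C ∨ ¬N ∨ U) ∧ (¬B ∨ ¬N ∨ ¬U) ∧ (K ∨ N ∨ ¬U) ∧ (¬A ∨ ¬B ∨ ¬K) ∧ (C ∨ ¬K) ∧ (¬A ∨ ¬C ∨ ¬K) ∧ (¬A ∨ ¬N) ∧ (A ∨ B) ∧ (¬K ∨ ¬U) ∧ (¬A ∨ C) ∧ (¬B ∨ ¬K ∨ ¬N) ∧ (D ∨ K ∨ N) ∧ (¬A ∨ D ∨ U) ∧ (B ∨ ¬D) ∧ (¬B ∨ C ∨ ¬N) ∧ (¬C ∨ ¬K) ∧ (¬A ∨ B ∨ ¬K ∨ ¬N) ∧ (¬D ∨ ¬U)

Set N = False.
Set A = False.
  then (A ∨ B) forces B = True.
Try K = True:
  (C ∨ ¬K) forces C = True.
  clause (¬C ∨ ¬K) is falsified — backtrack.
So K = False.
  then (K ∨ N ∨ ¬U) forces U = False.
  then (D ∨ K ∨ N) forces D = True.
Set C = False.
All clauses satisfied.

N = False, A = False, K = False, U = False, B = True, D = True, C = False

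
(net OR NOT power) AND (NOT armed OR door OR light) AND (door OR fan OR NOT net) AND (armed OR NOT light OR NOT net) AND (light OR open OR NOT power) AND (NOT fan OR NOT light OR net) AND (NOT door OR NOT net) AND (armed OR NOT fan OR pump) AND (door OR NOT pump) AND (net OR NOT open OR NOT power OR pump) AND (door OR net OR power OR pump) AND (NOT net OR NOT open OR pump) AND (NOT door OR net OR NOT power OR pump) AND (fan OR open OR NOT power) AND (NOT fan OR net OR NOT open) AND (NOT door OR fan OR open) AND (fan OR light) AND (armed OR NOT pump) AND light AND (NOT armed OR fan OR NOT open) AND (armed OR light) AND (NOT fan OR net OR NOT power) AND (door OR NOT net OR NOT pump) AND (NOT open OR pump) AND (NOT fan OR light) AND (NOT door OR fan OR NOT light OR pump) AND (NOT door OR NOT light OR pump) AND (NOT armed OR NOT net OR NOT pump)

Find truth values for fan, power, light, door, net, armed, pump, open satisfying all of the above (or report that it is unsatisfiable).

fan = True, power = True, light = True, door = False, net = True, armed = True, pump = False, open = False

Unit clause (light) forces light = True.
Set fan = True.
  then (NOT fan OR NOT light OR net) forces net = True.
  then (NOT door OR NOT net) forces door = False.
  then (door OR NOT pump) forces pump = False.
  then (NOT net OR NOT open OR pump) forces open = False.
  then (armed OR NOT light OR NOT net) forces armed = True.
Set power = True.
All clauses satisfied.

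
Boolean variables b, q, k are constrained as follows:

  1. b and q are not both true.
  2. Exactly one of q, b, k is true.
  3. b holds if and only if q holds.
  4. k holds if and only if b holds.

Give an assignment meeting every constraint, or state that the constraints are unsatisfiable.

UNSATISFIABLE

Case b = True:
  (1) with b=T forces q = False.
  Constraint (3) is violated (b=T, q=F) — contradiction.
Case b = False:
  (3) with b=F forces q = False.
  (2) with q=F, b=F forces k = True.
  Constraint (4) is violated (k=T, b=F) — contradiction.
Both cases fail — unsatisfiable.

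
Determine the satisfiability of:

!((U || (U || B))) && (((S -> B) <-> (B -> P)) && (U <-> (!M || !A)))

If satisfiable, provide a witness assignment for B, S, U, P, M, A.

B: False; S: False; U: False; P: True; M: True; A: True

  !((U || (U || B))) = True
    U || (U || B) = False
      U || B = False
  ((S -> B) <-> (B -> P)) && (U <-> (!M || !A)) = True
    (S -> B) <-> (B -> P) = True
      S -> B = True
      B -> P = True
    U <-> (!M || !A) = True
      !M || !A = False
        !M = False
        !A = False
Both conjuncts True, so the formula holds.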